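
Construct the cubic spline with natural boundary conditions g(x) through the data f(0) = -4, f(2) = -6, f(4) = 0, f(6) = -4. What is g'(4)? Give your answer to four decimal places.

1.2000

With M_i denoting the second derivative at x_i, h_i = 2, 2, 2, and Δ_i = (y_(i+1) − y_i)/h_i = -1, 3, -2:
  2·M_0 + 8·M_1 + 2·M_2 = 6(Δ_1 - Δ_0) = 24
  2·M_1 + 8·M_2 + 2·M_3 = 6(Δ_2 - Δ_1) = -30
Natural end conditions: M_0 = M_3 = 0.
Solving the tridiagonal system: M_0 = 0, M_1 = 21/5, M_2 = -24/5, M_3 = 0.
On [4, 6], g'(x) = b_2 + 2c_2·(x - 4) + 3d_2·(x - 4)² with b_2 = Δ_2 - h_2(2M_2 + M_3)/6 = 6/5, c_2 = M_2/2 = -12/5, d_2 = (M_3 - M_2)/(6h_2) = 2/5. So g'(4) = 6/5.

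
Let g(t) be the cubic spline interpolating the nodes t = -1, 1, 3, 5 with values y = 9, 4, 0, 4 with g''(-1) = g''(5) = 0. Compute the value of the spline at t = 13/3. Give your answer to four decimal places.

2.0543

Write M_i for g''(x_i). With h_i = 2, 2, 2 and divided differences Δ_i = -5/2, -2, 2, the continuity of g' gives the tridiagonal system
  2·M_0 + 8·M_1 + 2·M_2 = 6(Δ_1 - Δ_0) = 3
  2·M_1 + 8·M_2 + 2·M_3 = 6(Δ_2 - Δ_1) = 24
Natural end conditions: M_0 = M_3 = 0.
Forward elimination and back-substitution give M_0 = 0, M_1 = -2/5, M_2 = 31/10, M_3 = 0.
On [3, 5], g(t) = 0 - 1/15·(t - 3) + 31/20·(t - 3)² - 31/120·(t - 3)³.
With (t - 3) = 4/3: g(13/3) = 832/405.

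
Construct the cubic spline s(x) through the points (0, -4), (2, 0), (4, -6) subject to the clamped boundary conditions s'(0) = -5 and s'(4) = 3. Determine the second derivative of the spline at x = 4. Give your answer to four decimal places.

Let M_i = s''(x_i). Step sizes h_i = 2, 2; slopes of the chords Δ_i = (y_(i+1) - y_i)/h_i = 2, -3.
  2·M_0 + 8·M_1 + 2·M_2 = 6(Δ_1 - Δ_0) = -30
Clamped end conditions give two more equations: 2h_0·M_0 + h_0·M_1 = 6(Δ_0 - s'(0)) = 42 and h_1·M_1 + 2h_1·M_2 = 6(s'(4) - Δ_1) = 36.
Forward elimination and back-substitution give M_0 = 65/4, M_1 = -23/2, M_2 = 59/4.

14.7500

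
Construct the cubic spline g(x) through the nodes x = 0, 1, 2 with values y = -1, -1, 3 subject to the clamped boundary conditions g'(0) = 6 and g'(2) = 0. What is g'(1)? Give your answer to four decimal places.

1.5000

Write M_i for g''(x_i). With h_i = 1, 1 and divided differences Δ_i = 0, 4, the continuity of g' gives the tridiagonal system
  1·M_0 + 4·M_1 + 1·M_2 = 6(Δ_1 - Δ_0) = 24
Clamped end conditions give two more equations: 2h_0·M_0 + h_0·M_1 = 6(Δ_0 - g'(0)) = -36 and h_1·M_1 + 2h_1·M_2 = 6(g'(2) - Δ_1) = -24.
Hence M_0 = -27, M_1 = 18, M_2 = -21.
On [1, 2], g'(x) = b_1 + 2c_1·(x - 1) + 3d_1·(x - 1)² with b_1 = Δ_1 - h_1(2M_1 + M_2)/6 = 3/2, c_1 = M_1/2 = 9, d_1 = (M_2 - M_1)/(6h_1) = -13/2. So g'(1) = 3/2.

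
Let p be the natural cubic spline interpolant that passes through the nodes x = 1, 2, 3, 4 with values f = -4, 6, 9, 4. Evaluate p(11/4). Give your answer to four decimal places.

Write M_i for p''(x_i). With h_i = 1, 1, 1 and divided differences Δ_i = 10, 3, -5, the continuity of p' gives the tridiagonal system
  1·M_0 + 4·M_1 + 1·M_2 = 6(Δ_1 - Δ_0) = -42
  1·M_1 + 4·M_2 + 1·M_3 = 6(Δ_2 - Δ_1) = -48
Natural end conditions: M_0 = M_3 = 0.
Solving: M_0 = 0, M_1 = -8, M_2 = -10, M_3 = 0.
On [2, 3], p(x) = 6 + 22/3·(x - 2) - 4·(x - 2)² - 1/3·(x - 2)³.
With (x - 2) = 3/4: p(11/4) = 583/64.

9.1094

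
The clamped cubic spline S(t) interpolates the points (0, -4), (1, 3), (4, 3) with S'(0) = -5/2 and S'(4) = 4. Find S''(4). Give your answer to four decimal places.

10.8750

Write σ_i for S''(x_i). With h_i = 1, 3 and divided differences Δ_i = 7, 0, the continuity of S' gives the tridiagonal system
  1·σ_0 + 8·σ_1 + 3·σ_2 = 6(Δ_1 - Δ_0) = -42
Clamped end conditions give two more equations: 2h_0·σ_0 + h_0·σ_1 = 6(Δ_0 - S'(0)) = 57 and h_1·σ_1 + 2h_1·σ_2 = 6(S'(4) - Δ_1) = 24.
Solving: σ_0 = 283/8, σ_1 = -55/4, σ_2 = 87/8.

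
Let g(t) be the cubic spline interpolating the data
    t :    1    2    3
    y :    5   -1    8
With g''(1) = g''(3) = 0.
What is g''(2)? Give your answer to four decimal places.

With M_i denoting the second derivative at x_i, h_i = 1, 1, and Δ_i = (y_(i+1) − y_i)/h_i = -6, 9:
  1·M_0 + 4·M_1 + 1·M_2 = 6(Δ_1 - Δ_0) = 90
Natural end conditions: M_0 = M_2 = 0.
Solving: M_0 = 0, M_1 = 45/2, M_2 = 0.

22.5000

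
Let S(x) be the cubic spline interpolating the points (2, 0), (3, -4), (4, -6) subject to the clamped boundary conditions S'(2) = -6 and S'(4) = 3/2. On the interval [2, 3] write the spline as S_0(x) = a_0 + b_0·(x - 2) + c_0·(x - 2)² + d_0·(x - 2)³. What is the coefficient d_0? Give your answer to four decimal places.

Write M_i for S''(x_i). With h_i = 1, 1 and divided differences Δ_i = -4, -2, the continuity of S' gives the tridiagonal system
  1·M_0 + 4·M_1 + 1·M_2 = 6(Δ_1 - Δ_0) = 12
Clamped end conditions give two more equations: 2h_0·M_0 + h_0·M_1 = 6(Δ_0 - S'(2)) = 12 and h_1·M_1 + 2h_1·M_2 = 6(S'(4) - Δ_1) = 21.
Solving the tridiagonal system: M_0 = 27/4, M_1 = -3/2, M_2 = 45/4.
On [2, 3], with S_0(x) = a_0 + b_0·(x - 2) + c_0·(x - 2)² + d_0·(x - 2)³: c_0 = M_0/2 = 27/8, d_0 = (M_1 - M_0)/(6h_0) = -11/8, b_0 = Δ_0 - h_0(2M_0 + M_1)/6 = -6.

-1.3750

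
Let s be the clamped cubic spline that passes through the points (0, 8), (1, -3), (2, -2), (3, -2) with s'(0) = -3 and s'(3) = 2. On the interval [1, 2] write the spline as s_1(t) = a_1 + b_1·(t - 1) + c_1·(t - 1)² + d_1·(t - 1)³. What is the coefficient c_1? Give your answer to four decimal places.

15.4667

With M_i denoting the second derivative at x_i, h_i = 1, 1, 1, and Δ_i = (y_(i+1) − y_i)/h_i = -11, 1, 0:
  1·M_0 + 4·M_1 + 1·M_2 = 6(Δ_1 - Δ_0) = 72
  1·M_1 + 4·M_2 + 1·M_3 = 6(Δ_2 - Δ_1) = -6
Clamped end conditions give two more equations: 2h_0·M_0 + h_0·M_1 = 6(Δ_0 - s'(0)) = -48 and h_2·M_2 + 2h_2·M_3 = 6(s'(3) - Δ_2) = 12.
Forward elimination and back-substitution give M_0 = -592/15, M_1 = 464/15, M_2 = -184/15, M_3 = 182/15.
On [1, 2], with s_1(t) = a_1 + b_1·(t - 1) + c_1·(t - 1)² + d_1·(t - 1)³: c_1 = M_1/2 = 232/15, d_1 = (M_2 - M_1)/(6h_1) = -36/5, b_1 = Δ_1 - h_1(2M_1 + M_2)/6 = -109/15.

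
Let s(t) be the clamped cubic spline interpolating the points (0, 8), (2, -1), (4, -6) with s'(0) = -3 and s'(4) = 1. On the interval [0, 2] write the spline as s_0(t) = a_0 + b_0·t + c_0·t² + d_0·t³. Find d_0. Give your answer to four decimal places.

Put M_i = s'' at the i-th knot. Here h = (2, 2) and Δ = (-9/2, -5/2), so the interior equations h_(i-1)·M_(i-1) + 2(h_(i-1)+h_i)·M_i + h_i·M_(i+1) = 6(Δ_i − Δ_(i-1)) read
  2·M_0 + 8·M_1 + 2·M_2 = 6(Δ_1 - Δ_0) = 12
Clamped end conditions give two more equations: 2h_0·M_0 + h_0·M_1 = 6(Δ_0 - s'(0)) = -9 and h_1·M_1 + 2h_1·M_2 = 6(s'(4) - Δ_1) = 21.
Solving: M_0 = -11/4, M_1 = 1, M_2 = 19/4.
On [0, 2], with s_0(t) = a_0 + b_0·t + c_0·t² + d_0·t³: c_0 = M_0/2 = -11/8, d_0 = (M_1 - M_0)/(6h_0) = 5/16, b_0 = Δ_0 - h_0(2M_0 + M_1)/6 = -3.

0.3125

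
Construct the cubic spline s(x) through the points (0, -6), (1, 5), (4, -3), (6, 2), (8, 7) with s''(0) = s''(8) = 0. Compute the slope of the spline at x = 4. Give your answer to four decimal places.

Put M_i = s'' at the i-th knot. Here h = (1, 3, 2, 2) and Δ = (11, -8/3, 5/2, 5/2), so the interior equations h_(i-1)·M_(i-1) + 2(h_(i-1)+h_i)·M_i + h_i·M_(i+1) = 6(Δ_i − Δ_(i-1)) read
  1·M_0 + 8·M_1 + 3·M_2 = 6(Δ_1 - Δ_0) = -82
  3·M_1 + 10·M_2 + 2·M_3 = 6(Δ_2 - Δ_1) = 31
  2·M_2 + 8·M_3 + 2·M_4 = 6(Δ_3 - Δ_2) = 0
Natural end conditions: M_0 = M_4 = 0.
Solving the tridiagonal system: M_0 = 0, M_1 = -872/67, M_2 = 494/67, M_3 = -247/134, M_4 = 0.
On [4, 6], s'(x) = b_2 + 2c_2·(x - 4) + 3d_2·(x - 4)² with b_2 = Δ_2 - h_2(2M_2 + M_3)/6 = -362/201, c_2 = M_2/2 = 247/67, d_2 = (M_3 - M_2)/(6h_2) = -1235/1608. So s'(4) = -362/201.

-1.8010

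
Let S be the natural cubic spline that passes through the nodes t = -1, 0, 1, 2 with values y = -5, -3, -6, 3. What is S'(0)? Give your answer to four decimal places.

Put M_i = S'' at the i-th knot. Here h = (1, 1, 1) and Δ = (2, -3, 9), so the interior equations h_(i-1)·M_(i-1) + 2(h_(i-1)+h_i)·M_i + h_i·M_(i+1) = 6(Δ_i − Δ_(i-1)) read
  1·M_0 + 4·M_1 + 1·M_2 = 6(Δ_1 - Δ_0) = -30
  1·M_1 + 4·M_2 + 1·M_3 = 6(Δ_2 - Δ_1) = 72
Natural end conditions: M_0 = M_3 = 0.
Forward elimination and back-substitution give M_0 = 0, M_1 = -64/5, M_2 = 106/5, M_3 = 0.
On [0, 1], S'(t) = b_1 + 2c_1·t + 3d_1·t² with b_1 = Δ_1 - h_1(2M_1 + M_2)/6 = -34/15, c_1 = M_1/2 = -32/5, d_1 = (M_2 - M_1)/(6h_1) = 17/3. So S'(0) = -34/15.

-2.2667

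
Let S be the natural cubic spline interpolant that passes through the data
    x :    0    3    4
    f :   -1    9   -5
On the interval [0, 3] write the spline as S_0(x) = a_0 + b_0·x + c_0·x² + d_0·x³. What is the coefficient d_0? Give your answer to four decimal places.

-0.7222

With M_i denoting the second derivative at x_i, h_i = 3, 1, and Δ_i = (y_(i+1) − y_i)/h_i = 10/3, -14:
  3·M_0 + 8·M_1 + 1·M_2 = 6(Δ_1 - Δ_0) = -104
Natural end conditions: M_0 = M_2 = 0.
Hence M_0 = 0, M_1 = -13, M_2 = 0.
On [0, 3], with S_0(x) = a_0 + b_0·x + c_0·x² + d_0·x³: c_0 = M_0/2 = 0, d_0 = (M_1 - M_0)/(6h_0) = -13/18, b_0 = Δ_0 - h_0(2M_0 + M_1)/6 = 59/6.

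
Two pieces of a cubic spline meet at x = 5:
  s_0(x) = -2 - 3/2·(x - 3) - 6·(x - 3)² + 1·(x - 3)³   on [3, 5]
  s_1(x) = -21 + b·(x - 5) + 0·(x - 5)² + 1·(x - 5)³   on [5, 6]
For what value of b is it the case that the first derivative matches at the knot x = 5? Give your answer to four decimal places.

s_0'(x) = -3/2 - 12·(x - 3) + 3·(x - 3)², so s_0'(5) = -27/2. On the right, s_1'(5) = b, so b = -27/2.

-13.5000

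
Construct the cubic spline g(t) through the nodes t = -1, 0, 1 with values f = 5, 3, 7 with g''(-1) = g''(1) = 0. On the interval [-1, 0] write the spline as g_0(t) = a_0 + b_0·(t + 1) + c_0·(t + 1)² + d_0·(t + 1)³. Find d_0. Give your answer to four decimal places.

1.5000

With M_i denoting the second derivative at x_i, h_i = 1, 1, and Δ_i = (y_(i+1) − y_i)/h_i = -2, 4:
  1·M_0 + 4·M_1 + 1·M_2 = 6(Δ_1 - Δ_0) = 36
Natural end conditions: M_0 = M_2 = 0.
Hence M_0 = 0, M_1 = 9, M_2 = 0.
On [-1, 0], with g_0(t) = a_0 + b_0·(t + 1) + c_0·(t + 1)² + d_0·(t + 1)³: c_0 = M_0/2 = 0, d_0 = (M_1 - M_0)/(6h_0) = 3/2, b_0 = Δ_0 - h_0(2M_0 + M_1)/6 = -7/2.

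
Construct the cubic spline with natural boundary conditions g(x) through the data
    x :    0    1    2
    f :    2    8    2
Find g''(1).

-18

Write M_i for g''(x_i). With h_i = 1, 1 and divided differences Δ_i = 6, -6, the continuity of g' gives the tridiagonal system
  1·M_0 + 4·M_1 + 1·M_2 = 6(Δ_1 - Δ_0) = -72
Natural end conditions: M_0 = M_2 = 0.
Forward elimination and back-substitution give M_0 = 0, M_1 = -18, M_2 = 0.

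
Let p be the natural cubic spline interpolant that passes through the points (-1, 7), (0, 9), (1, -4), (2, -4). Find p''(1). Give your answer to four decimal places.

26.8000

Put M_i = p'' at the i-th knot. Here h = (1, 1, 1) and Δ = (2, -13, 0), so the interior equations h_(i-1)·M_(i-1) + 2(h_(i-1)+h_i)·M_i + h_i·M_(i+1) = 6(Δ_i − Δ_(i-1)) read
  1·M_0 + 4·M_1 + 1·M_2 = 6(Δ_1 - Δ_0) = -90
  1·M_1 + 4·M_2 + 1·M_3 = 6(Δ_2 - Δ_1) = 78
Natural end conditions: M_0 = M_3 = 0.
Hence M_0 = 0, M_1 = -146/5, M_2 = 134/5, M_3 = 0.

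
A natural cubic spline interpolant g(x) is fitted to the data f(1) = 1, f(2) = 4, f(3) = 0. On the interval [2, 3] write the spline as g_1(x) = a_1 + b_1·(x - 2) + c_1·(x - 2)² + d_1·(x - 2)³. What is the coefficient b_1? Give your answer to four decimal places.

With M_i denoting the second derivative at x_i, h_i = 1, 1, and Δ_i = (y_(i+1) − y_i)/h_i = 3, -4:
  1·M_0 + 4·M_1 + 1·M_2 = 6(Δ_1 - Δ_0) = -42
Natural end conditions: M_0 = M_2 = 0.
Forward elimination and back-substitution give M_0 = 0, M_1 = -21/2, M_2 = 0.
On [2, 3], with g_1(x) = a_1 + b_1·(x - 2) + c_1·(x - 2)² + d_1·(x - 2)³: c_1 = M_1/2 = -21/4, d_1 = (M_2 - M_1)/(6h_1) = 7/4, b_1 = Δ_1 - h_1(2M_1 + M_2)/6 = -1/2.

-0.5000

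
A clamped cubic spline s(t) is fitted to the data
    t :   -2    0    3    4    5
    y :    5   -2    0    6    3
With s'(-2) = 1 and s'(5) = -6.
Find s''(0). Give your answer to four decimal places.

2.6879

Write M_i for s''(x_i). With h_i = 2, 3, 1, 1 and divided differences Δ_i = -7/2, 2/3, 6, -3, the continuity of s' gives the tridiagonal system
  2·M_0 + 10·M_1 + 3·M_2 = 6(Δ_1 - Δ_0) = 25
  3·M_1 + 8·M_2 + 1·M_3 = 6(Δ_2 - Δ_1) = 32
  1·M_2 + 4·M_3 + 1·M_4 = 6(Δ_3 - Δ_2) = -54
Clamped end conditions give two more equations: 2h_0·M_0 + h_0·M_1 = 6(Δ_0 - s'(-2)) = -27 and h_3·M_3 + 2h_3·M_4 = 6(s'(5) - Δ_3) = -18.
Forward elimination and back-substitution give M_0 = -4565/564, M_1 = 379/141, M_2 = 1345/282, M_3 = -2005/141, M_4 = -533/282.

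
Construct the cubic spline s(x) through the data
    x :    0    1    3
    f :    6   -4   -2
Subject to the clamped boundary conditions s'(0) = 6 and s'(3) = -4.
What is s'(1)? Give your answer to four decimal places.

Write M_i for s''(x_i). With h_i = 1, 2 and divided differences Δ_i = -10, 1, the continuity of s' gives the tridiagonal system
  1·M_0 + 6·M_1 + 2·M_2 = 6(Δ_1 - Δ_0) = 66
Clamped end conditions give two more equations: 2h_0·M_0 + h_0·M_1 = 6(Δ_0 - s'(0)) = -96 and h_1·M_1 + 2h_1·M_2 = 6(s'(3) - Δ_1) = -30.
Forward elimination and back-substitution give M_0 = -187/3, M_1 = 86/3, M_2 = -131/6.
On [1, 3], s'(x) = b_1 + 2c_1·(x - 1) + 3d_1·(x - 1)² with b_1 = Δ_1 - h_1(2M_1 + M_2)/6 = -65/6, c_1 = M_1/2 = 43/3, d_1 = (M_2 - M_1)/(6h_1) = -101/24. So s'(1) = -65/6.

-10.8333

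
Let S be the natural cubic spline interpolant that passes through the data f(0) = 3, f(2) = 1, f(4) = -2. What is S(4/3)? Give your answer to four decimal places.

1.7593

Write M_i for S''(x_i). With h_i = 2, 2 and divided differences Δ_i = -1, -3/2, the continuity of S' gives the tridiagonal system
  2·M_0 + 8·M_1 + 2·M_2 = 6(Δ_1 - Δ_0) = -3
Natural end conditions: M_0 = M_2 = 0.
Forward elimination and back-substitution give M_0 = 0, M_1 = -3/8, M_2 = 0.
On [0, 2], S(x) = 3 - 7/8·x + 0·x² - 1/32·x³.
With x = 4/3: S(4/3) = 95/54.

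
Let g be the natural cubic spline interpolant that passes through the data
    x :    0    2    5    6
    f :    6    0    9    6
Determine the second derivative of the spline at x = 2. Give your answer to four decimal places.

Write m_i for g''(x_i). With h_i = 2, 3, 1 and divided differences Δ_i = -3, 3, -3, the continuity of g' gives the tridiagonal system
  2·m_0 + 10·m_1 + 3·m_2 = 6(Δ_1 - Δ_0) = 36
  3·m_1 + 8·m_2 + 1·m_3 = 6(Δ_2 - Δ_1) = -36
Natural end conditions: m_0 = m_3 = 0.
Hence m_0 = 0, m_1 = 396/71, m_2 = -468/71, m_3 = 0.

5.5775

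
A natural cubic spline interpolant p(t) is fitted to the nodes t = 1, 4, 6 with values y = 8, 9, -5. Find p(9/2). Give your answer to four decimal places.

6.4625

Write σ_i for p''(x_i). With h_i = 3, 2 and divided differences Δ_i = 1/3, -7, the continuity of p' gives the tridiagonal system
  3·σ_0 + 10·σ_1 + 2·σ_2 = 6(Δ_1 - Δ_0) = -44
Natural end conditions: σ_0 = σ_2 = 0.
Hence σ_0 = 0, σ_1 = -22/5, σ_2 = 0.
On [4, 6], p(t) = 9 - 61/15·(t - 4) - 11/5·(t - 4)² + 11/30·(t - 4)³.
With (t - 4) = 1/2: p(9/2) = 517/80.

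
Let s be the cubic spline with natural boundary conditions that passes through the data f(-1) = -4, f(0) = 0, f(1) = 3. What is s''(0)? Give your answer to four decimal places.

-1.5000

With M_i denoting the second derivative at x_i, h_i = 1, 1, and Δ_i = (y_(i+1) − y_i)/h_i = 4, 3:
  1·M_0 + 4·M_1 + 1·M_2 = 6(Δ_1 - Δ_0) = -6
Natural end conditions: M_0 = M_2 = 0.
Forward elimination and back-substitution give M_0 = 0, M_1 = -3/2, M_2 = 0.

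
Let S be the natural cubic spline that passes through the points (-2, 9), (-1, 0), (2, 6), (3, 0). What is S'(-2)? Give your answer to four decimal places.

-11.0364

Write m_i for S''(x_i). With h_i = 1, 3, 1 and divided differences Δ_i = -9, 2, -6, the continuity of S' gives the tridiagonal system
  1·m_0 + 8·m_1 + 3·m_2 = 6(Δ_1 - Δ_0) = 66
  3·m_1 + 8·m_2 + 1·m_3 = 6(Δ_2 - Δ_1) = -48
Natural end conditions: m_0 = m_3 = 0.
Hence m_0 = 0, m_1 = 672/55, m_2 = -582/55, m_3 = 0.
On [-2, -1], S'(t) = b_0 + 2c_0·(t + 2) + 3d_0·(t + 2)² with b_0 = Δ_0 - h_0(2m_0 + m_1)/6 = -607/55, c_0 = m_0/2 = 0, d_0 = (m_1 - m_0)/(6h_0) = 112/55. So S'(-2) = -607/55.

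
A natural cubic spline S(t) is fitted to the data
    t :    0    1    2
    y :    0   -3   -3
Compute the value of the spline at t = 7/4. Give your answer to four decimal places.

-3.1758

Write M_i for S''(x_i). With h_i = 1, 1 and divided differences Δ_i = -3, 0, the continuity of S' gives the tridiagonal system
  1·M_0 + 4·M_1 + 1·M_2 = 6(Δ_1 - Δ_0) = 18
Natural end conditions: M_0 = M_2 = 0.
Hence M_0 = 0, M_1 = 9/2, M_2 = 0.
On [1, 2], S(t) = -3 - 3/2·(t - 1) + 9/4·(t - 1)² - 3/4·(t - 1)³.
With (t - 1) = 3/4: S(7/4) = -813/256.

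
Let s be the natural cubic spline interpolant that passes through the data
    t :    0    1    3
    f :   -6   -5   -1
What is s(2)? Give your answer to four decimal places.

-3.2500

Let σ_i = s''(x_i). Step sizes h_i = 1, 2; slopes of the chords Δ_i = (y_(i+1) - y_i)/h_i = 1, 2.
  1·σ_0 + 6·σ_1 + 2·σ_2 = 6(Δ_1 - Δ_0) = 6
Natural end conditions: σ_0 = σ_2 = 0.
Solving: σ_0 = 0, σ_1 = 1, σ_2 = 0.
On [1, 3], s(t) = -5 + 4/3·(t - 1) + 1/2·(t - 1)² - 1/12·(t - 1)³.
With (t - 1) = 1: s(2) = -13/4.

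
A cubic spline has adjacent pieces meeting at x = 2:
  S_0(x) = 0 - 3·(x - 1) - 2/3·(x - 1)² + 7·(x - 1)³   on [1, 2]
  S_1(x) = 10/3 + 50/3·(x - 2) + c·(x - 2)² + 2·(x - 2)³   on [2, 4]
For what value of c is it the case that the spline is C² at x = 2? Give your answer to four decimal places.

S_0''(x) = -4/3 + 42·(x - 1), so S_0''(2) = 122/3. On the right, S_1''(2) = 2c, so c = 61/3.

20.3333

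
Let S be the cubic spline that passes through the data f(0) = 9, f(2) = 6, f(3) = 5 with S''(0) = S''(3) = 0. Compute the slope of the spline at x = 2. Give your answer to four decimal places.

-1.1667

Put M_i = S'' at the i-th knot. Here h = (2, 1) and Δ = (-3/2, -1), so the interior equations h_(i-1)·M_(i-1) + 2(h_(i-1)+h_i)·M_i + h_i·M_(i+1) = 6(Δ_i − Δ_(i-1)) read
  2·M_0 + 6·M_1 + 1·M_2 = 6(Δ_1 - Δ_0) = 3
Natural end conditions: M_0 = M_2 = 0.
Hence M_0 = 0, M_1 = 1/2, M_2 = 0.
On [2, 3], S'(x) = b_1 + 2c_1·(x - 2) + 3d_1·(x - 2)² with b_1 = Δ_1 - h_1(2M_1 + M_2)/6 = -7/6, c_1 = M_1/2 = 1/4, d_1 = (M_2 - M_1)/(6h_1) = -1/12. So S'(2) = -7/6.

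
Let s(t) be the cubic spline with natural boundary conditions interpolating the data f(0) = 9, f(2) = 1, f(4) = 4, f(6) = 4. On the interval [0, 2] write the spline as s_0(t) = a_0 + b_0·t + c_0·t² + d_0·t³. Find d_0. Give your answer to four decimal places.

0.3917

Put M_i = s'' at the i-th knot. Here h = (2, 2, 2) and Δ = (-4, 3/2, 0), so the interior equations h_(i-1)·M_(i-1) + 2(h_(i-1)+h_i)·M_i + h_i·M_(i+1) = 6(Δ_i − Δ_(i-1)) read
  2·M_0 + 8·M_1 + 2·M_2 = 6(Δ_1 - Δ_0) = 33
  2·M_1 + 8·M_2 + 2·M_3 = 6(Δ_2 - Δ_1) = -9
Natural end conditions: M_0 = M_3 = 0.
Forward elimination and back-substitution give M_0 = 0, M_1 = 47/10, M_2 = -23/10, M_3 = 0.
On [0, 2], with s_0(t) = a_0 + b_0·t + c_0·t² + d_0·t³: c_0 = M_0/2 = 0, d_0 = (M_1 - M_0)/(6h_0) = 47/120, b_0 = Δ_0 - h_0(2M_0 + M_1)/6 = -167/30.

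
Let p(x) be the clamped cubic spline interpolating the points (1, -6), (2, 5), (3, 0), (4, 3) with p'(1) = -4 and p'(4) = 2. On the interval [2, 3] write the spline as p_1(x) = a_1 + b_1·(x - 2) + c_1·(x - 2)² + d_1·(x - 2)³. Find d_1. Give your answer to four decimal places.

12.8000

With M_i denoting the second derivative at x_i, h_i = 1, 1, 1, and Δ_i = (y_(i+1) − y_i)/h_i = 11, -5, 3:
  1·M_0 + 4·M_1 + 1·M_2 = 6(Δ_1 - Δ_0) = -96
  1·M_1 + 4·M_2 + 1·M_3 = 6(Δ_2 - Δ_1) = 48
Clamped end conditions give two more equations: 2h_0·M_0 + h_0·M_1 = 6(Δ_0 - p'(1)) = 90 and h_2·M_2 + 2h_2·M_3 = 6(p'(4) - Δ_2) = -6.
Solving the tridiagonal system: M_0 = 346/5, M_1 = -242/5, M_2 = 142/5, M_3 = -86/5.
On [2, 3], with p_1(x) = a_1 + b_1·(x - 2) + c_1·(x - 2)² + d_1·(x - 2)³: c_1 = M_1/2 = -121/5, d_1 = (M_2 - M_1)/(6h_1) = 64/5, b_1 = Δ_1 - h_1(2M_1 + M_2)/6 = 32/5.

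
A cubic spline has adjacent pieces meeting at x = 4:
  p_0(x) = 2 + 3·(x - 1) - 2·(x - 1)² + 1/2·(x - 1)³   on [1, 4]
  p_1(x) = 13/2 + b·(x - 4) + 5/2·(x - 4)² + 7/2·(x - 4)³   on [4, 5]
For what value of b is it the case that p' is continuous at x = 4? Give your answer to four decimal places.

4.5000

p_0'(x) = 3 - 4·(x - 1) + 3/2·(x - 1)², so p_0'(4) = 9/2. On the right, p_1'(4) = b, so b = 9/2.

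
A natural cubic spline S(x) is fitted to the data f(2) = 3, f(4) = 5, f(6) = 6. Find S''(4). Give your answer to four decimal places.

-0.3750

Put m_i = S'' at the i-th knot. Here h = (2, 2) and Δ = (1, 1/2), so the interior equations h_(i-1)·m_(i-1) + 2(h_(i-1)+h_i)·m_i + h_i·m_(i+1) = 6(Δ_i − Δ_(i-1)) read
  2·m_0 + 8·m_1 + 2·m_2 = 6(Δ_1 - Δ_0) = -3
Natural end conditions: m_0 = m_2 = 0.
Solving the tridiagonal system: m_0 = 0, m_1 = -3/8, m_2 = 0.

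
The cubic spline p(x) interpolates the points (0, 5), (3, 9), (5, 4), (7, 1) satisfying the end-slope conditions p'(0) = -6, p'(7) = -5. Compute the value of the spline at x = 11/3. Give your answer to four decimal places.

Put m_i = p'' at the i-th knot. Here h = (3, 2, 2) and Δ = (4/3, -5/2, -3/2), so the interior equations h_(i-1)·m_(i-1) + 2(h_(i-1)+h_i)·m_i + h_i·m_(i+1) = 6(Δ_i − Δ_(i-1)) read
  3·m_0 + 10·m_1 + 2·m_2 = 6(Δ_1 - Δ_0) = -23
  2·m_1 + 8·m_2 + 2·m_3 = 6(Δ_2 - Δ_1) = 6
Clamped end conditions give two more equations: 2h_0·m_0 + h_0·m_1 = 6(Δ_0 - p'(0)) = 44 and h_2·m_2 + 2h_2·m_3 = 6(p'(7) - Δ_2) = -21.
Forward elimination and back-substitution give m_0 = 1162/111, m_1 = -232/37, m_2 = 307/74, m_3 = -271/37.
On [3, 5], p(x) = 9 + 11/37·(x - 3) - 116/37·(x - 3)² + 257/296·(x - 3)³.
With (x - 3) = 2/3: p(11/3) = 8054/999.

8.0621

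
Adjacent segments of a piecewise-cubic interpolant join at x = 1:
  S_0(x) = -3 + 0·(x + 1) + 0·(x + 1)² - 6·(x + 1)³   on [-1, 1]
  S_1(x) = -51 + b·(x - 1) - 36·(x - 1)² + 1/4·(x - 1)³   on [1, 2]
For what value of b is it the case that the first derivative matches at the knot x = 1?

S_0'(x) = 0 + 0·(x + 1) - 18·(x + 1)², so S_0'(1) = -72. On the right, S_1'(1) = b, so b = -72.

-72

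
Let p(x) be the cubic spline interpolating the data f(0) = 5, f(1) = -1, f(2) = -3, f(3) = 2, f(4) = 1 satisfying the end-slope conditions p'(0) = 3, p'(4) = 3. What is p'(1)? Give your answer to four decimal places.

Put m_i = p'' at the i-th knot. Here h = (1, 1, 1, 1) and Δ = (-6, -2, 5, -1), so the interior equations h_(i-1)·m_(i-1) + 2(h_(i-1)+h_i)·m_i + h_i·m_(i+1) = 6(Δ_i − Δ_(i-1)) read
  1·m_0 + 4·m_1 + 1·m_2 = 6(Δ_1 - Δ_0) = 24
  1·m_1 + 4·m_2 + 1·m_3 = 6(Δ_2 - Δ_1) = 42
  1·m_2 + 4·m_3 + 1·m_4 = 6(Δ_3 - Δ_2) = -36
Clamped end conditions give two more equations: 2h_0·m_0 + h_0·m_1 = 6(Δ_0 - p'(0)) = -54 and h_3·m_3 + 2h_3·m_4 = 6(p'(4) - Δ_3) = 24.
Forward elimination and back-substitution give m_0 = -228/7, m_1 = 78/7, m_2 = 12, m_3 = -120/7, m_4 = 144/7.
On [1, 2], p'(x) = b_1 + 2c_1·(x - 1) + 3d_1·(x - 1)² with b_1 = Δ_1 - h_1(2m_1 + m_2)/6 = -54/7, c_1 = m_1/2 = 39/7, d_1 = (m_2 - m_1)/(6h_1) = 1/7. So p'(1) = -54/7.

-7.7143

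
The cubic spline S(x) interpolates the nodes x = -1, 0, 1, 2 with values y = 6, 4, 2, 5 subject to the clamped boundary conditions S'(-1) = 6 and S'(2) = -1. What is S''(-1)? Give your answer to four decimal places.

Put M_i = S'' at the i-th knot. Here h = (1, 1, 1) and Δ = (-2, -2, 3), so the interior equations h_(i-1)·M_(i-1) + 2(h_(i-1)+h_i)·M_i + h_i·M_(i+1) = 6(Δ_i − Δ_(i-1)) read
  1·M_0 + 4·M_1 + 1·M_2 = 6(Δ_1 - Δ_0) = 0
  1·M_1 + 4·M_2 + 1·M_3 = 6(Δ_2 - Δ_1) = 30
Clamped end conditions give two more equations: 2h_0·M_0 + h_0·M_1 = 6(Δ_0 - S'(-1)) = -48 and h_2·M_2 + 2h_2·M_3 = 6(S'(2) - Δ_2) = -24.
Solving: M_0 = -388/15, M_1 = 56/15, M_2 = 164/15, M_3 = -262/15.

-25.8667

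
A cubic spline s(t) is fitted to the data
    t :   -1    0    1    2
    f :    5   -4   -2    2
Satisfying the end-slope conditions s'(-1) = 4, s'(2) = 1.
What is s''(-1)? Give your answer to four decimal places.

-54.4000

Let m_i = s''(x_i). Step sizes h_i = 1, 1, 1; slopes of the chords Δ_i = (y_(i+1) - y_i)/h_i = -9, 2, 4.
  1·m_0 + 4·m_1 + 1·m_2 = 6(Δ_1 - Δ_0) = 66
  1·m_1 + 4·m_2 + 1·m_3 = 6(Δ_2 - Δ_1) = 12
Clamped end conditions give two more equations: 2h_0·m_0 + h_0·m_1 = 6(Δ_0 - s'(-1)) = -78 and h_2·m_2 + 2h_2·m_3 = 6(s'(2) - Δ_2) = -18.
Forward elimination and back-substitution give m_0 = -272/5, m_1 = 154/5, m_2 = -14/5, m_3 = -38/5.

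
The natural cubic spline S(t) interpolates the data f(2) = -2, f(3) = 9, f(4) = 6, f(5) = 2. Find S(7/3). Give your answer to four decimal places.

Let m_i = S''(x_i). Step sizes h_i = 1, 1, 1; slopes of the chords Δ_i = (y_(i+1) - y_i)/h_i = 11, -3, -4.
  1·m_0 + 4·m_1 + 1·m_2 = 6(Δ_1 - Δ_0) = -84
  1·m_1 + 4·m_2 + 1·m_3 = 6(Δ_2 - Δ_1) = -6
Natural end conditions: m_0 = m_3 = 0.
Solving the tridiagonal system: m_0 = 0, m_1 = -22, m_2 = 4, m_3 = 0.
On [2, 3], S(t) = -2 + 44/3·(t - 2) + 0·(t - 2)² - 11/3·(t - 2)³.
With (t - 2) = 1/3: S(7/3) = 223/81.

2.7531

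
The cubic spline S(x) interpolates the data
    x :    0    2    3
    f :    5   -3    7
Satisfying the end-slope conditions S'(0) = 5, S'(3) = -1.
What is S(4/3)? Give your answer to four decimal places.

-2.4074

Put σ_i = S'' at the i-th knot. Here h = (2, 1) and Δ = (-4, 10), so the interior equations h_(i-1)·σ_(i-1) + 2(h_(i-1)+h_i)·σ_i + h_i·σ_(i+1) = 6(Δ_i − Δ_(i-1)) read
  2·σ_0 + 6·σ_1 + 1·σ_2 = 6(Δ_1 - Δ_0) = 84
Clamped end conditions give two more equations: 2h_0·σ_0 + h_0·σ_1 = 6(Δ_0 - S'(0)) = -54 and h_1·σ_1 + 2h_1·σ_2 = 6(S'(3) - Δ_1) = -66.
Forward elimination and back-substitution give σ_0 = -59/2, σ_1 = 32, σ_2 = -49.
On [0, 2], S(x) = 5 + 5·x - 59/4·x² + 41/8·x³.
With x = 4/3: S(4/3) = -65/27.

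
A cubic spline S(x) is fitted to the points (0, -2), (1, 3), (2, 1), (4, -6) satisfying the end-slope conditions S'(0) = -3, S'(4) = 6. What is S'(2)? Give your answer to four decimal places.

Write M_i for S''(x_i). With h_i = 1, 1, 2 and divided differences Δ_i = 5, -2, -7/2, the continuity of S' gives the tridiagonal system
  1·M_0 + 4·M_1 + 1·M_2 = 6(Δ_1 - Δ_0) = -42
  1·M_1 + 6·M_2 + 2·M_3 = 6(Δ_2 - Δ_1) = -9
Clamped end conditions give two more equations: 2h_0·M_0 + h_0·M_1 = 6(Δ_0 - S'(0)) = 48 and h_2·M_2 + 2h_2·M_3 = 6(S'(4) - Δ_2) = 57.
Solving the tridiagonal system: M_0 = 723/22, M_1 = -195/11, M_2 = -87/22, M_3 = 357/22.
On [2, 4], S'(x) = b_2 + 2c_2·(x - 2) + 3d_2·(x - 2)² with b_2 = Δ_2 - h_2(2M_2 + M_3)/6 = -69/11, c_2 = M_2/2 = -87/44, d_2 = (M_3 - M_2)/(6h_2) = 37/22. So S'(2) = -69/11.

-6.2727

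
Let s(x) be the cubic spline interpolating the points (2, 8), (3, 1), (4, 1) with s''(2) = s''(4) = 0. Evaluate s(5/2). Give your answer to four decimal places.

Write M_i for s''(x_i). With h_i = 1, 1 and divided differences Δ_i = -7, 0, the continuity of s' gives the tridiagonal system
  1·M_0 + 4·M_1 + 1·M_2 = 6(Δ_1 - Δ_0) = 42
Natural end conditions: M_0 = M_2 = 0.
Hence M_0 = 0, M_1 = 21/2, M_2 = 0.
On [2, 3], s(x) = 8 - 35/4·(x - 2) + 0·(x - 2)² + 7/4·(x - 2)³.
With (x - 2) = 1/2: s(5/2) = 123/32.

3.8438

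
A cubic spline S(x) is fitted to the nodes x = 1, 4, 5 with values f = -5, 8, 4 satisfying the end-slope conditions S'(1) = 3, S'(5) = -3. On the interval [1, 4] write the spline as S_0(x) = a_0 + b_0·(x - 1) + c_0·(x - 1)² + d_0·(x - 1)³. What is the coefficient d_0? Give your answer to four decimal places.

Write M_i for S''(x_i). With h_i = 3, 1 and divided differences Δ_i = 13/3, -4, the continuity of S' gives the tridiagonal system
  3·M_0 + 8·M_1 + 1·M_2 = 6(Δ_1 - Δ_0) = -50
Clamped end conditions give two more equations: 2h_0·M_0 + h_0·M_1 = 6(Δ_0 - S'(1)) = 8 and h_1·M_1 + 2h_1·M_2 = 6(S'(5) - Δ_1) = 6.
Solving: M_0 = 73/12, M_1 = -19/2, M_2 = 31/4.
On [1, 4], with S_0(x) = a_0 + b_0·(x - 1) + c_0·(x - 1)² + d_0·(x - 1)³: c_0 = M_0/2 = 73/24, d_0 = (M_1 - M_0)/(6h_0) = -187/216, b_0 = Δ_0 - h_0(2M_0 + M_1)/6 = 3.

-0.8657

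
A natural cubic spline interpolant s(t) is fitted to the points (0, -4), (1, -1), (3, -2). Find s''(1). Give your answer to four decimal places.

Let m_i = s''(x_i). Step sizes h_i = 1, 2; slopes of the chords Δ_i = (y_(i+1) - y_i)/h_i = 3, -1/2.
  1·m_0 + 6·m_1 + 2·m_2 = 6(Δ_1 - Δ_0) = -21
Natural end conditions: m_0 = m_2 = 0.
Forward elimination and back-substitution give m_0 = 0, m_1 = -7/2, m_2 = 0.

-3.5000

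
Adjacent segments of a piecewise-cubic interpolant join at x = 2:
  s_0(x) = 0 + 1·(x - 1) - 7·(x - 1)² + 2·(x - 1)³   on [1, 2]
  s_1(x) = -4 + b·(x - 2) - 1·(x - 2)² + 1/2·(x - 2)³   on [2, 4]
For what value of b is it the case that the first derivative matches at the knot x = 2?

s_0'(x) = 1 - 14·(x - 1) + 6·(x - 1)², so s_0'(2) = -7. On the right, s_1'(2) = b, so b = -7.

-7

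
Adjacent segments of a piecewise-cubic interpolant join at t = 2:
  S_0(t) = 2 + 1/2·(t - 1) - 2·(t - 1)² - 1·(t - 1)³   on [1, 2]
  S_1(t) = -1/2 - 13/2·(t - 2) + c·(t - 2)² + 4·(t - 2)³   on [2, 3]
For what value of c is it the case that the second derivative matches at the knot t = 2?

-5

S_0''(t) = -4 - 6·(t - 1), so S_0''(2) = -10. On the right, S_1''(2) = 2c, so c = -5.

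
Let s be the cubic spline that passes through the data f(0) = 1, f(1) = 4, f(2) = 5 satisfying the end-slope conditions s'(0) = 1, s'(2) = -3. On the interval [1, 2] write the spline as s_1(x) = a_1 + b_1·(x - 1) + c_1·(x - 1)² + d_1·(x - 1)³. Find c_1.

-1

Write M_i for s''(x_i). With h_i = 1, 1 and divided differences Δ_i = 3, 1, the continuity of s' gives the tridiagonal system
  1·M_0 + 4·M_1 + 1·M_2 = 6(Δ_1 - Δ_0) = -12
Clamped end conditions give two more equations: 2h_0·M_0 + h_0·M_1 = 6(Δ_0 - s'(0)) = 12 and h_1·M_1 + 2h_1·M_2 = 6(s'(2) - Δ_1) = -24.
Solving the tridiagonal system: M_0 = 7, M_1 = -2, M_2 = -11.
On [1, 2], with s_1(x) = a_1 + b_1·(x - 1) + c_1·(x - 1)² + d_1·(x - 1)³: c_1 = M_1/2 = -1, d_1 = (M_2 - M_1)/(6h_1) = -3/2, b_1 = Δ_1 - h_1(2M_1 + M_2)/6 = 7/2.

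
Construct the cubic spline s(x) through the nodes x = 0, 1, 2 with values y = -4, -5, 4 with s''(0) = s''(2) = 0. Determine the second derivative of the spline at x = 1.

Let M_i = s''(x_i). Step sizes h_i = 1, 1; slopes of the chords Δ_i = (y_(i+1) - y_i)/h_i = -1, 9.
  1·M_0 + 4·M_1 + 1·M_2 = 6(Δ_1 - Δ_0) = 60
Natural end conditions: M_0 = M_2 = 0.
Solving the tridiagonal system: M_0 = 0, M_1 = 15, M_2 = 0.

15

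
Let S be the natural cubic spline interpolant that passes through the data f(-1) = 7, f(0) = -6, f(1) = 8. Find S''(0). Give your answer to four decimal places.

Put M_i = S'' at the i-th knot. Here h = (1, 1) and Δ = (-13, 14), so the interior equations h_(i-1)·M_(i-1) + 2(h_(i-1)+h_i)·M_i + h_i·M_(i+1) = 6(Δ_i − Δ_(i-1)) read
  1·M_0 + 4·M_1 + 1·M_2 = 6(Δ_1 - Δ_0) = 162
Natural end conditions: M_0 = M_2 = 0.
Solving the tridiagonal system: M_0 = 0, M_1 = 81/2, M_2 = 0.

40.5000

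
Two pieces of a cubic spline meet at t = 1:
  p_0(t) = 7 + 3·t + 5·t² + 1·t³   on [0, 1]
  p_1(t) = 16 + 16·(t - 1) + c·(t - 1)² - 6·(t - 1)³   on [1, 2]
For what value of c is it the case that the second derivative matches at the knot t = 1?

p_0''(t) = 10 + 6·t, so p_0''(1) = 16. On the right, p_1''(1) = 2c, so c = 8.

8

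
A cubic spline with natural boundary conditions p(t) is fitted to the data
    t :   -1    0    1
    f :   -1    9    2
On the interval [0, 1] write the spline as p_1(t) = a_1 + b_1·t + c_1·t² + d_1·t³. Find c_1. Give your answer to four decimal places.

Let σ_i = p''(x_i). Step sizes h_i = 1, 1; slopes of the chords Δ_i = (y_(i+1) - y_i)/h_i = 10, -7.
  1·σ_0 + 4·σ_1 + 1·σ_2 = 6(Δ_1 - Δ_0) = -102
Natural end conditions: σ_0 = σ_2 = 0.
Solving the tridiagonal system: σ_0 = 0, σ_1 = -51/2, σ_2 = 0.
On [0, 1], with p_1(t) = a_1 + b_1·t + c_1·t² + d_1·t³: c_1 = σ_1/2 = -51/4, d_1 = (σ_2 - σ_1)/(6h_1) = 17/4, b_1 = Δ_1 - h_1(2σ_1 + σ_2)/6 = 3/2.

-12.7500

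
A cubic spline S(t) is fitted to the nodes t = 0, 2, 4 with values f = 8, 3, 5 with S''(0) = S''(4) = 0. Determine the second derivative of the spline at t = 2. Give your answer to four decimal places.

Let m_i = S''(x_i). Step sizes h_i = 2, 2; slopes of the chords Δ_i = (y_(i+1) - y_i)/h_i = -5/2, 1.
  2·m_0 + 8·m_1 + 2·m_2 = 6(Δ_1 - Δ_0) = 21
Natural end conditions: m_0 = m_2 = 0.
Forward elimination and back-substitution give m_0 = 0, m_1 = 21/8, m_2 = 0.

2.6250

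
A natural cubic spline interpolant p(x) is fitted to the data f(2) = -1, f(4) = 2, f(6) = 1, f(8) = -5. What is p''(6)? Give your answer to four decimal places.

Write M_i for p''(x_i). With h_i = 2, 2, 2 and divided differences Δ_i = 3/2, -1/2, -3, the continuity of p' gives the tridiagonal system
  2·M_0 + 8·M_1 + 2·M_2 = 6(Δ_1 - Δ_0) = -12
  2·M_1 + 8·M_2 + 2·M_3 = 6(Δ_2 - Δ_1) = -15
Natural end conditions: M_0 = M_3 = 0.
Solving the tridiagonal system: M_0 = 0, M_1 = -11/10, M_2 = -8/5, M_3 = 0.

-1.6000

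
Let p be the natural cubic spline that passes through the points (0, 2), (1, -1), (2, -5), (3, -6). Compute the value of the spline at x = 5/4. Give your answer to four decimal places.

-2.0500

Let σ_i = p''(x_i). Step sizes h_i = 1, 1, 1; slopes of the chords Δ_i = (y_(i+1) - y_i)/h_i = -3, -4, -1.
  1·σ_0 + 4·σ_1 + 1·σ_2 = 6(Δ_1 - Δ_0) = -6
  1·σ_1 + 4·σ_2 + 1·σ_3 = 6(Δ_2 - Δ_1) = 18
Natural end conditions: σ_0 = σ_3 = 0.
Solving: σ_0 = 0, σ_1 = -14/5, σ_2 = 26/5, σ_3 = 0.
On [1, 2], p(x) = -1 - 59/15·(x - 1) - 7/5·(x - 1)² + 4/3·(x - 1)³.
With (x - 1) = 1/4: p(5/4) = -41/20.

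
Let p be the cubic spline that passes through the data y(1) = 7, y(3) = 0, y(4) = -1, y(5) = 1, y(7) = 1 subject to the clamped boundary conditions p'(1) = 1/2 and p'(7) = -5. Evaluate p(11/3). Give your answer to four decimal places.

-1.1062

Write σ_i for p''(x_i). With h_i = 2, 1, 1, 2 and divided differences Δ_i = -7/2, -1, 2, 0, the continuity of p' gives the tridiagonal system
  2·σ_0 + 6·σ_1 + 1·σ_2 = 6(Δ_1 - Δ_0) = 15
  1·σ_1 + 4·σ_2 + 1·σ_3 = 6(Δ_2 - Δ_1) = 18
  1·σ_2 + 6·σ_3 + 2·σ_4 = 6(Δ_3 - Δ_2) = -12
Clamped end conditions give two more equations: 2h_0·σ_0 + h_0·σ_1 = 6(Δ_0 - p'(1)) = -24 and h_3·σ_3 + 2h_3·σ_4 = 6(p'(7) - Δ_3) = -30.
Solving: σ_0 = -251/30, σ_1 = 71/15, σ_2 = 10/3, σ_3 = -1/15, σ_4 = -112/15.
On [3, 4], p(t) = 0 - 47/15·(t - 3) + 71/30·(t - 3)² - 7/30·(t - 3)³.
With (t - 3) = 2/3: p(11/3) = -448/405.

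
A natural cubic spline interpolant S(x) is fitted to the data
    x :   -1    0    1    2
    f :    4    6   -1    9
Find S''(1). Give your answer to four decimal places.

30.8000

Write m_i for S''(x_i). With h_i = 1, 1, 1 and divided differences Δ_i = 2, -7, 10, the continuity of S' gives the tridiagonal system
  1·m_0 + 4·m_1 + 1·m_2 = 6(Δ_1 - Δ_0) = -54
  1·m_1 + 4·m_2 + 1·m_3 = 6(Δ_2 - Δ_1) = 102
Natural end conditions: m_0 = m_3 = 0.
Solving: m_0 = 0, m_1 = -106/5, m_2 = 154/5, m_3 = 0.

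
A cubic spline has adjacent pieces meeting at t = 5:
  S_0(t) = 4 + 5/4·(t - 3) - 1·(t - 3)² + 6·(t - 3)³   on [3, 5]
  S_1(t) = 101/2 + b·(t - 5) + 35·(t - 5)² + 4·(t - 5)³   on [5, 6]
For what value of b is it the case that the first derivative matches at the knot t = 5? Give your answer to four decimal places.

S_0'(t) = 5/4 - 2·(t - 3) + 18·(t - 3)², so S_0'(5) = 277/4. On the right, S_1'(5) = b, so b = 277/4.

69.2500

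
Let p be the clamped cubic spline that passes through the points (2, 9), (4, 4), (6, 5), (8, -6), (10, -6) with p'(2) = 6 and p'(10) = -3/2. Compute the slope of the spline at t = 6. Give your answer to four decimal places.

Let σ_i = p''(x_i). Step sizes h_i = 2, 2, 2, 2; slopes of the chords Δ_i = (y_(i+1) - y_i)/h_i = -5/2, 1/2, -11/2, 0.
  2·σ_0 + 8·σ_1 + 2·σ_2 = 6(Δ_1 - Δ_0) = 18
  2·σ_1 + 8·σ_2 + 2·σ_3 = 6(Δ_2 - Δ_1) = -36
  2·σ_2 + 8·σ_3 + 2·σ_4 = 6(Δ_3 - Δ_2) = 33
Clamped end conditions give two more equations: 2h_0·σ_0 + h_0·σ_1 = 6(Δ_0 - p'(2)) = -51 and h_3·σ_3 + 2h_3·σ_4 = 6(p'(10) - Δ_3) = -9.
Hence σ_0 = -957/56, σ_1 = 243/28, σ_2 = -69/8, σ_3 = 219/28, σ_4 = -345/56.
On [6, 8], p'(t) = b_2 + 2c_2·(t - 6) + 3d_2·(t - 6)² with b_2 = Δ_2 - h_2(2σ_2 + σ_3)/6 = -33/14, c_2 = σ_2/2 = -69/16, d_2 = (σ_3 - σ_2)/(6h_2) = 307/224. So p'(6) = -33/14.

-2.3571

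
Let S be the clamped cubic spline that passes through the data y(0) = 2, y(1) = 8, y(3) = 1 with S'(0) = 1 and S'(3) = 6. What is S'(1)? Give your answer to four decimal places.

Let M_i = S''(x_i). Step sizes h_i = 1, 2; slopes of the chords Δ_i = (y_(i+1) - y_i)/h_i = 6, -7/2.
  1·M_0 + 6·M_1 + 2·M_2 = 6(Δ_1 - Δ_0) = -57
Clamped end conditions give two more equations: 2h_0·M_0 + h_0·M_1 = 6(Δ_0 - S'(0)) = 30 and h_1·M_1 + 2h_1·M_2 = 6(S'(3) - Δ_1) = 57.
Forward elimination and back-substitution give M_0 = 157/6, M_1 = -67/3, M_2 = 305/12.
On [1, 3], S'(t) = b_1 + 2c_1·(t - 1) + 3d_1·(t - 1)² with b_1 = Δ_1 - h_1(2M_1 + M_2)/6 = 35/12, c_1 = M_1/2 = -67/6, d_1 = (M_2 - M_1)/(6h_1) = 191/48. So S'(1) = 35/12.

2.9167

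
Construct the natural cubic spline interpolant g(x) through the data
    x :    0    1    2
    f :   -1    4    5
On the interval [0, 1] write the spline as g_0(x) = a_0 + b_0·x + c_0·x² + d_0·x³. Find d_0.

Put σ_i = g'' at the i-th knot. Here h = (1, 1) and Δ = (5, 1), so the interior equations h_(i-1)·σ_(i-1) + 2(h_(i-1)+h_i)·σ_i + h_i·σ_(i+1) = 6(Δ_i − Δ_(i-1)) read
  1·σ_0 + 4·σ_1 + 1·σ_2 = 6(Δ_1 - Δ_0) = -24
Natural end conditions: σ_0 = σ_2 = 0.
Hence σ_0 = 0, σ_1 = -6, σ_2 = 0.
On [0, 1], with g_0(x) = a_0 + b_0·x + c_0·x² + d_0·x³: c_0 = σ_0/2 = 0, d_0 = (σ_1 - σ_0)/(6h_0) = -1, b_0 = Δ_0 - h_0(2σ_0 + σ_1)/6 = 6.

-1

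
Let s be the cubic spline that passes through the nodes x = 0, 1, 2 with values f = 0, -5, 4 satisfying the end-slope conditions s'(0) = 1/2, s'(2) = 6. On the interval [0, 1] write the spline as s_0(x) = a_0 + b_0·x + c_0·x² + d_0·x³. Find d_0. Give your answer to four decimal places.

With M_i denoting the second derivative at x_i, h_i = 1, 1, and Δ_i = (y_(i+1) − y_i)/h_i = -5, 9:
  1·M_0 + 4·M_1 + 1·M_2 = 6(Δ_1 - Δ_0) = 84
Clamped end conditions give two more equations: 2h_0·M_0 + h_0·M_1 = 6(Δ_0 - s'(0)) = -33 and h_1·M_1 + 2h_1·M_2 = 6(s'(2) - Δ_1) = -18.
Solving: M_0 = -139/4, M_1 = 73/2, M_2 = -109/4.
On [0, 1], with s_0(x) = a_0 + b_0·x + c_0·x² + d_0·x³: c_0 = M_0/2 = -139/8, d_0 = (M_1 - M_0)/(6h_0) = 95/8, b_0 = Δ_0 - h_0(2M_0 + M_1)/6 = 1/2.

11.8750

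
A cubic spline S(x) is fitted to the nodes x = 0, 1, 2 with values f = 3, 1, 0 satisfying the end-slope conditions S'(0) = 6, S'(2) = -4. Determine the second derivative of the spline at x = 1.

Let m_i = S''(x_i). Step sizes h_i = 1, 1; slopes of the chords Δ_i = (y_(i+1) - y_i)/h_i = -2, -1.
  1·m_0 + 4·m_1 + 1·m_2 = 6(Δ_1 - Δ_0) = 6
Clamped end conditions give two more equations: 2h_0·m_0 + h_0·m_1 = 6(Δ_0 - S'(0)) = -48 and h_1·m_1 + 2h_1·m_2 = 6(S'(2) - Δ_1) = -18.
Forward elimination and back-substitution give m_0 = -61/2, m_1 = 13, m_2 = -31/2.

13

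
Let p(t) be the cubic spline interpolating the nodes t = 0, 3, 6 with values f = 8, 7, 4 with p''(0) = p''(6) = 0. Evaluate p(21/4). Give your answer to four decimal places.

Let m_i = p''(x_i). Step sizes h_i = 3, 3; slopes of the chords Δ_i = (y_(i+1) - y_i)/h_i = -1/3, -1.
  3·m_0 + 12·m_1 + 3·m_2 = 6(Δ_1 - Δ_0) = -4
Natural end conditions: m_0 = m_2 = 0.
Forward elimination and back-substitution give m_0 = 0, m_1 = -1/3, m_2 = 0.
On [3, 6], p(t) = 7 - 2/3·(t - 3) - 1/6·(t - 3)² + 1/54·(t - 3)³.
With (t - 3) = 9/4: p(21/4) = 623/128.

4.8672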